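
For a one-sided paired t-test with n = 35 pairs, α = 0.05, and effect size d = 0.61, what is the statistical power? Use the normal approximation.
Power ≈ 0.98

Power calculation (paired t-test, normal approximation):
z_β = d · √n - z_α
z_β = 0.61 · √35 - 1.645
z_β = 0.61 · 5.916 - 1.645
z_β = 1.964

Power = Φ(z_β) = Φ(1.964) ≈ 0.975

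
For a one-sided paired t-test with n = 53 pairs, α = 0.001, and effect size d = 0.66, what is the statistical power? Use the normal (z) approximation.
Power ≈ 0.96

Power calculation (paired t-test, normal approximation):
z_β = d · √n - z_α
z_β = 0.66 · √53 - 3.090
z_β = 0.66 · 7.280 - 3.090
z_β = 1.715

Power = Φ(z_β) = Φ(1.715) ≈ 0.957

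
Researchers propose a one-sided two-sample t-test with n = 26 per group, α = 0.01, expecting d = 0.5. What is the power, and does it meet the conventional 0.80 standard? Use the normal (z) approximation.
Power ≈ 0.30; the study is underpowered (power < 0.80)

Power calculation (two-sample t-test, normal approximation):
z_β = d · √(n/2) - z_α
z_β = 0.5 · √(26/2) - 2.326
z_β = 0.5 · 3.606 - 2.326
z_β = -0.524

Power = Φ(z_β) = Φ(-0.524) ≈ 0.300

Effect size d = 0.5 is medium by Cohen's convention (0.2/0.5/0.8).

Threshold: power ≥ 0.80 is conventionally adequate.
Power ≈ 0.30 → the study is underpowered (power < 0.80).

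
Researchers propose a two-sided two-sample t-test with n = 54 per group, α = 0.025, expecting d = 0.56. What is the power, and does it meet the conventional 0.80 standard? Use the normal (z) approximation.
Power ≈ 0.75; the study is underpowered (power < 0.80)

Power calculation (two-sample t-test, normal approximation):
z_β = d · √(n/2) - z_{α/2}
z_β = 0.56 · √(54/2) - 2.241
z_β = 0.56 · 5.196 - 2.241
z_β = 0.668

Power = Φ(z_β) = Φ(0.668) ≈ 0.748

Effect size d = 0.56 is medium by Cohen's convention (0.2/0.5/0.8).

Threshold: power ≥ 0.80 is conventionally adequate.
Power ≈ 0.75 → the study is underpowered (power < 0.80).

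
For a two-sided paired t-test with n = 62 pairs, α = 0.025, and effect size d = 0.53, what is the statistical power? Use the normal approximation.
Power ≈ 0.97

Power calculation (paired t-test, normal approximation):
z_β = d · √n - z_{α/2}
z_β = 0.53 · √62 - 2.241
z_β = 0.53 · 7.874 - 2.241
z_β = 1.932

Power = Φ(z_β) = Φ(1.932) ≈ 0.973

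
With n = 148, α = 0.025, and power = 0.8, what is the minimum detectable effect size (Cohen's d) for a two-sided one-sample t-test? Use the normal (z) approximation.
d ≈ 0.25

Minimum detectable effect (one-sample t-test, normal approximation):
d = (z_{α/2} + z_β) / √n
d = (2.241 + 0.842) / √148
d = 3.083 / 12.166
d ≈ 0.25

By Cohen's convention (0.2 small / 0.5 medium / 0.8 large): small effect.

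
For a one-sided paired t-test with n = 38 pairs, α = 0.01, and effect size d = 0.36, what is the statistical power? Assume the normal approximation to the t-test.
Power ≈ 0.46

Power calculation (paired t-test, normal approximation):
z_β = d · √n - z_α
z_β = 0.36 · √38 - 2.326
z_β = 0.36 · 6.164 - 2.326
z_β = -0.107

Power = Φ(z_β) = Φ(-0.107) ≈ 0.457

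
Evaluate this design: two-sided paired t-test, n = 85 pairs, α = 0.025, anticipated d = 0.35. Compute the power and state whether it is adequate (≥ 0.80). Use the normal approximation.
Power ≈ 0.84; the study is adequately powered (power ≥ 0.80)

Power calculation (paired t-test, normal approximation):
z_β = d · √n - z_{α/2}
z_β = 0.35 · √85 - 2.241
z_β = 0.35 · 9.220 - 2.241
z_β = 0.985

Power = Φ(z_β) = Φ(0.985) ≈ 0.838

Effect size d = 0.35 is small by Cohen's convention (0.2/0.5/0.8).

Threshold: power ≥ 0.80 is conventionally adequate.
Power ≈ 0.84 → the study is adequately powered (power ≥ 0.80).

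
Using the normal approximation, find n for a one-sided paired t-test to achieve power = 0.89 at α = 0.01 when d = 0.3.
n = 141 pairs

Sample size formula (paired t-test, normal approximation):
n = ((z_α + z_β) / d)²

z_α = 2.326 (for α = 0.01, one-sided)
z_β = 1.227 (for power = 0.89)
d = 0.3

n = ((2.326 + 1.227) / 0.3)²
n = (11.843)²
n ≈ 140.26
Round up to the next whole number: n = 141 pairs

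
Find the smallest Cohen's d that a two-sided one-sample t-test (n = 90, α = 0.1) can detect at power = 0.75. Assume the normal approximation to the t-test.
d ≈ 0.24

Minimum detectable effect (one-sample t-test, normal approximation):
d = (z_{α/2} + z_β) / √n
d = (1.645 + 0.674) / √90
d = 2.319 / 9.487
d ≈ 0.24

By Cohen's convention (0.2 small / 0.5 medium / 0.8 large): small effect.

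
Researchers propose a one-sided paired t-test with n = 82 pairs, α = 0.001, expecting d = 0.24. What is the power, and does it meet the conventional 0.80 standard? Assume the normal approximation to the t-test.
Power ≈ 0.18; the study is underpowered (power < 0.80)

Power calculation (paired t-test, normal approximation):
z_β = d · √n - z_α
z_β = 0.24 · √82 - 3.090
z_β = 0.24 · 9.055 - 3.090
z_β = -0.917

Power = Φ(z_β) = Φ(-0.917) ≈ 0.180

Effect size d = 0.24 is small by Cohen's convention (0.2/0.5/0.8).

Threshold: power ≥ 0.80 is conventionally adequate.
Power ≈ 0.18 → the study is underpowered (power < 0.80).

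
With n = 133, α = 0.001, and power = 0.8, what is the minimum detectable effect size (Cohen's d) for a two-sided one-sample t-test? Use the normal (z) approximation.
d ≈ 0.36

Minimum detectable effect (one-sample t-test, normal approximation):
d = (z_{α/2} + z_β) / √n
d = (3.291 + 0.842) / √133
d = 4.132 / 11.533
d ≈ 0.36

By Cohen's convention (0.2 small / 0.5 medium / 0.8 large): small effect.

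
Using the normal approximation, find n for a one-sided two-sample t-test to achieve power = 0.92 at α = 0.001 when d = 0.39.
n = 266 per group

Sample size formula (two-sample t-test, normal approximation):
n = 2 · ((z_α + z_β) / d)²

z_α = 3.090 (for α = 0.001, one-sided)
z_β = 1.405 (for power = 0.92)
d = 0.39

n = 2 · ((3.090 + 1.405) / 0.39)²
n = 2 · (11.526)²
n ≈ 265.70
Round up to the next whole number: n = 266 per group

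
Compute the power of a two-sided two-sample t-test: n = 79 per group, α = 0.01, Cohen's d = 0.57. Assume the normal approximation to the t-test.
Power ≈ 0.84

Power calculation (two-sample t-test, normal approximation):
z_β = d · √(n/2) - z_{α/2}
z_β = 0.57 · √(79/2) - 2.576
z_β = 0.57 · 6.285 - 2.576
z_β = 1.007

Power = Φ(z_β) = Φ(1.007) ≈ 0.843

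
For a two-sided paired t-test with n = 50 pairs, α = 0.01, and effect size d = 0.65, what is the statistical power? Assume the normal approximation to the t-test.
Power ≈ 0.98

Power calculation (paired t-test, normal approximation):
z_β = d · √n - z_{α/2}
z_β = 0.65 · √50 - 2.576
z_β = 0.65 · 7.071 - 2.576
z_β = 2.020

Power = Φ(z_β) = Φ(2.020) ≈ 0.978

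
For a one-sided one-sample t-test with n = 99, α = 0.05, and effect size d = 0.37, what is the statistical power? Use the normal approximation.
Power ≈ 0.98

Power calculation (one-sample t-test, normal approximation):
z_β = d · √n - z_α
z_β = 0.37 · √99 - 1.645
z_β = 0.37 · 9.950 - 1.645
z_β = 2.037

Power = Φ(z_β) = Φ(2.037) ≈ 0.979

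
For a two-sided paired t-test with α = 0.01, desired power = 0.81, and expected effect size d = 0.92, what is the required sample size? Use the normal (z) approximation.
n = 15 pairs

Sample size formula (paired t-test, normal approximation):
n = ((z_{α/2} + z_β) / d)²

z_{α/2} = 2.576 (for α = 0.01, two-sided)
z_β = 0.878 (for power = 0.81)
d = 0.92

n = ((2.576 + 0.878) / 0.92)²
n = (3.754)²
n ≈ 14.09
Round up to the next whole number: n = 15 pairs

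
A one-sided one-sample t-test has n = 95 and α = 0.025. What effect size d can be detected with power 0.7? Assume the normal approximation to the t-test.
d ≈ 0.25

Minimum detectable effect (one-sample t-test, normal approximation):
d = (z_α + z_β) / √n
d = (1.960 + 0.524) / √95
d = 2.484 / 9.747
d ≈ 0.25

By Cohen's convention (0.2 small / 0.5 medium / 0.8 large): small effect.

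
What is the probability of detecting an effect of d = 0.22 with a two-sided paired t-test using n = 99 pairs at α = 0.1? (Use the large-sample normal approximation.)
Power ≈ 0.71

Power calculation (paired t-test, normal approximation):
z_β = d · √n - z_{α/2}
z_β = 0.22 · √99 - 1.645
z_β = 0.22 · 9.950 - 1.645
z_β = 0.544

Power = Φ(z_β) = Φ(0.544) ≈ 0.707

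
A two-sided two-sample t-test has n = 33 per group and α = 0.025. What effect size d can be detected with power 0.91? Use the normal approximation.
d ≈ 0.88

Minimum detectable effect (two-sample t-test, normal approximation):
d = (z_{α/2} + z_β) / √(n/2)
d = (2.241 + 1.341) / √(33/2)
d = 3.582 / 4.062
d ≈ 0.88

By Cohen's convention (0.2 small / 0.5 medium / 0.8 large): large effect.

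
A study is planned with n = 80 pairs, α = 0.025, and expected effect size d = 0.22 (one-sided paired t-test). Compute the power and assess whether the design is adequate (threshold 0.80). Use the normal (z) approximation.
Power ≈ 0.50; the study is underpowered (power < 0.80)

Power calculation (paired t-test, normal approximation):
z_β = d · √n - z_α
z_β = 0.22 · √80 - 1.960
z_β = 0.22 · 8.944 - 1.960
z_β = 0.008

Power = Φ(z_β) = Φ(0.008) ≈ 0.503

Effect size d = 0.22 is small by Cohen's convention (0.2/0.5/0.8).

Threshold: power ≥ 0.80 is conventionally adequate.
Power ≈ 0.50 → the study is underpowered (power < 0.80).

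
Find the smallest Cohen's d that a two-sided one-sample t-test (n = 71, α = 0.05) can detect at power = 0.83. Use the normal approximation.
d ≈ 0.35

Minimum detectable effect (one-sample t-test, normal approximation):
d = (z_{α/2} + z_β) / √n
d = (1.960 + 0.954) / √71
d = 2.914 / 8.426
d ≈ 0.35

By Cohen's convention (0.2 small / 0.5 medium / 0.8 large): small effect.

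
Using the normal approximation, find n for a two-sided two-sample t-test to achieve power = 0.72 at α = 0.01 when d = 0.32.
n = 195 per group

Sample size formula (two-sample t-test, normal approximation):
n = 2 · ((z_{α/2} + z_β) / d)²

z_{α/2} = 2.576 (for α = 0.01, two-sided)
z_β = 0.583 (for power = 0.72)
d = 0.32

n = 2 · ((2.576 + 0.583) / 0.32)²
n = 2 · (9.872)²
n ≈ 194.91
Round up to the next whole number: n = 195 per group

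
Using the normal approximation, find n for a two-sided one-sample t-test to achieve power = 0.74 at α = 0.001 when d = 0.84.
n = 22

Sample size formula (one-sample t-test, normal approximation):
n = ((z_{α/2} + z_β) / d)²

z_{α/2} = 3.291 (for α = 0.001, two-sided)
z_β = 0.643 (for power = 0.74)
d = 0.84

n = ((3.291 + 0.643) / 0.84)²
n = (4.683)²
n ≈ 21.93
Round up to the next whole number: n = 22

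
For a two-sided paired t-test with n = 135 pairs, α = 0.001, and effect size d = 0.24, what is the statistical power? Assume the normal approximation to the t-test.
Power ≈ 0.31

Power calculation (paired t-test, normal approximation):
z_β = d · √n - z_{α/2}
z_β = 0.24 · √135 - 3.291
z_β = 0.24 · 11.619 - 3.291
z_β = -0.502

Power = Φ(z_β) = Φ(-0.502) ≈ 0.308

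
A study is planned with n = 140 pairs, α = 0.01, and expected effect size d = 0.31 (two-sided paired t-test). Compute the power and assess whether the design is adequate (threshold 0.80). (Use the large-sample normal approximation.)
Power ≈ 0.86; the study is adequately powered (power ≥ 0.80)

Power calculation (paired t-test, normal approximation):
z_β = d · √n - z_{α/2}
z_β = 0.31 · √140 - 2.576
z_β = 0.31 · 11.832 - 2.576
z_β = 1.092

Power = Φ(z_β) = Φ(1.092) ≈ 0.863

Effect size d = 0.31 is small by Cohen's convention (0.2/0.5/0.8).

Threshold: power ≥ 0.80 is conventionally adequate.
Power ≈ 0.86 → the study is adequately powered (power ≥ 0.80).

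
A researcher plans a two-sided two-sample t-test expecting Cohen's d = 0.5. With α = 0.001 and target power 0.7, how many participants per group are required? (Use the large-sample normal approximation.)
n = 117 per group

Sample size formula (two-sample t-test, normal approximation):
n = 2 · ((z_{α/2} + z_β) / d)²

z_{α/2} = 3.291 (for α = 0.001, two-sided)
z_β = 0.524 (for power = 0.7)
d = 0.5

n = 2 · ((3.291 + 0.524) / 0.5)²
n = 2 · (7.630)²
n ≈ 116.43
Round up to the next whole number: n = 117 per group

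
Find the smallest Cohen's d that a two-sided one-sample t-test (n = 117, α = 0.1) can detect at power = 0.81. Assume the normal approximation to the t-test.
d ≈ 0.23

Minimum detectable effect (one-sample t-test, normal approximation):
d = (z_{α/2} + z_β) / √n
d = (1.645 + 0.878) / √117
d = 2.523 / 10.817
d ≈ 0.23

By Cohen's convention (0.2 small / 0.5 medium / 0.8 large): small effect.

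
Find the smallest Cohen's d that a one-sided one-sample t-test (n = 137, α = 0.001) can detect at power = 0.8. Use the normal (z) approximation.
d ≈ 0.34

Minimum detectable effect (one-sample t-test, normal approximation):
d = (z_α + z_β) / √n
d = (3.090 + 0.842) / √137
d = 3.932 / 11.705
d ≈ 0.34

By Cohen's convention (0.2 small / 0.5 medium / 0.8 large): small effect.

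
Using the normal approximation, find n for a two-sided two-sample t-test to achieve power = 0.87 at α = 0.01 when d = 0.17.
n = 949 per group

Sample size formula (two-sample t-test, normal approximation):
n = 2 · ((z_{α/2} + z_β) / d)²

z_{α/2} = 2.576 (for α = 0.01, two-sided)
z_β = 1.126 (for power = 0.87)
d = 0.17

n = 2 · ((2.576 + 1.126) / 0.17)²
n = 2 · (21.776)²
n ≈ 948.39
Round up to the next whole number: n = 949 per group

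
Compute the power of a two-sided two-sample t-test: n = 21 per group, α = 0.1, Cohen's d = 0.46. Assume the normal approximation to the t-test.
Power ≈ 0.44

Power calculation (two-sample t-test, normal approximation):
z_β = d · √(n/2) - z_{α/2}
z_β = 0.46 · √(21/2) - 1.645
z_β = 0.46 · 3.240 - 1.645
z_β = -0.154

Power = Φ(z_β) = Φ(-0.154) ≈ 0.439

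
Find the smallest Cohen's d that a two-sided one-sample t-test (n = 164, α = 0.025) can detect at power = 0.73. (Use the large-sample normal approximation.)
d ≈ 0.22

Minimum detectable effect (one-sample t-test, normal approximation):
d = (z_{α/2} + z_β) / √n
d = (2.241 + 0.613) / √164
d = 2.854 / 12.806
d ≈ 0.22

By Cohen's convention (0.2 small / 0.5 medium / 0.8 large): small effect.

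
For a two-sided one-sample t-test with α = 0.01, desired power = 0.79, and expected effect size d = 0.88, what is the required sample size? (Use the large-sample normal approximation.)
n = 15

Sample size formula (one-sample t-test, normal approximation):
n = ((z_{α/2} + z_β) / d)²

z_{α/2} = 2.576 (for α = 0.01, two-sided)
z_β = 0.806 (for power = 0.79)
d = 0.88

n = ((2.576 + 0.806) / 0.88)²
n = (3.843)²
n ≈ 14.77
Round up to the next whole number: n = 15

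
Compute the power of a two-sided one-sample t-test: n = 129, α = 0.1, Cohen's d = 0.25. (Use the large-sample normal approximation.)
Power ≈ 0.88

Power calculation (one-sample t-test, normal approximation):
z_β = d · √n - z_{α/2}
z_β = 0.25 · √129 - 1.645
z_β = 0.25 · 11.358 - 1.645
z_β = 1.195

Power = Φ(z_β) = Φ(1.195) ≈ 0.884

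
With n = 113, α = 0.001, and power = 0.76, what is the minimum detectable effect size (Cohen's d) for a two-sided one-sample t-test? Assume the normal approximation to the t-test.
d ≈ 0.38

Minimum detectable effect (one-sample t-test, normal approximation):
d = (z_{α/2} + z_β) / √n
d = (3.291 + 0.706) / √113
d = 3.997 / 10.630
d ≈ 0.38

By Cohen's convention (0.2 small / 0.5 medium / 0.8 large): small effect.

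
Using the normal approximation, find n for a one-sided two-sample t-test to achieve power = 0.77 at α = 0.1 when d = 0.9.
n = 11 per group

Sample size formula (two-sample t-test, normal approximation):
n = 2 · ((z_α + z_β) / d)²

z_α = 1.282 (for α = 0.1, one-sided)
z_β = 0.739 (for power = 0.77)
d = 0.9

n = 2 · ((1.282 + 0.739) / 0.9)²
n = 2 · (2.246)²
n ≈ 10.09
Round up to the next whole number: n = 11 per group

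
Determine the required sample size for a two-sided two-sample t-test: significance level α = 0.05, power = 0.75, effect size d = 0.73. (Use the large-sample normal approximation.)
n = 27 per group

Sample size formula (two-sample t-test, normal approximation):
n = 2 · ((z_{α/2} + z_β) / d)²

z_{α/2} = 1.960 (for α = 0.05, two-sided)
z_β = 0.674 (for power = 0.75)
d = 0.73

n = 2 · ((1.960 + 0.674) / 0.73)²
n = 2 · (3.608)²
n ≈ 26.04
Round up to the next whole number: n = 27 per group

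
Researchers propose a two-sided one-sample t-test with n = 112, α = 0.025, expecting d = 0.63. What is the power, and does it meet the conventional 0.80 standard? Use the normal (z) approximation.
Power ≈ 1.00; the study is adequately powered (power ≥ 0.80)

Power calculation (one-sample t-test, normal approximation):
z_β = d · √n - z_{α/2}
z_β = 0.63 · √112 - 2.241
z_β = 0.63 · 10.583 - 2.241
z_β = 4.426

Power = Φ(z_β) = Φ(4.426) ≈ 1.000

Effect size d = 0.63 is medium by Cohen's convention (0.2/0.5/0.8).

Threshold: power ≥ 0.80 is conventionally adequate.
Power ≈ 1.00 → the study is adequately powered (power ≥ 0.80).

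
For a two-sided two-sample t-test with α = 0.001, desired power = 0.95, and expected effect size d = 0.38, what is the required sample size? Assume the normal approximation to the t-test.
n = 338 per group

Sample size formula (two-sample t-test, normal approximation):
n = 2 · ((z_{α/2} + z_β) / d)²

z_{α/2} = 3.291 (for α = 0.001, two-sided)
z_β = 1.645 (for power = 0.95)
d = 0.38

n = 2 · ((3.291 + 1.645) / 0.38)²
n = 2 · (12.989)²
n ≈ 337.43
Round up to the next whole number: n = 338 per group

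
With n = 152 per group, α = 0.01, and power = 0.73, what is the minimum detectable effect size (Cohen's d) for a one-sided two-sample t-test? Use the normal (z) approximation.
d ≈ 0.34

Minimum detectable effect (two-sample t-test, normal approximation):
d = (z_α + z_β) / √(n/2)
d = (2.326 + 0.613) / √(152/2)
d = 2.939 / 8.718
d ≈ 0.34

By Cohen's convention (0.2 small / 0.5 medium / 0.8 large): small effect.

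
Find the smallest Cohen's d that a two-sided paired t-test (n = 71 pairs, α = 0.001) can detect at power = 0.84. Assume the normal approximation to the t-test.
d ≈ 0.51

Minimum detectable effect (paired t-test, normal approximation):
d = (z_{α/2} + z_β) / √n
d = (3.291 + 0.994) / √71
d = 4.285 / 8.426
d ≈ 0.51

By Cohen's convention (0.2 small / 0.5 medium / 0.8 large): medium effect.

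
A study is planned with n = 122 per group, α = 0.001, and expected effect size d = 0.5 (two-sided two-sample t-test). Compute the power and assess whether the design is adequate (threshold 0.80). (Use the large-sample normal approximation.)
Power ≈ 0.73; the study is underpowered (power < 0.80)

Power calculation (two-sample t-test, normal approximation):
z_β = d · √(n/2) - z_{α/2}
z_β = 0.5 · √(122/2) - 3.291
z_β = 0.5 · 7.810 - 3.291
z_β = 0.615

Power = Φ(z_β) = Φ(0.615) ≈ 0.731

Effect size d = 0.5 is medium by Cohen's convention (0.2/0.5/0.8).

Threshold: power ≥ 0.80 is conventionally adequate.
Power ≈ 0.73 → the study is underpowered (power < 0.80).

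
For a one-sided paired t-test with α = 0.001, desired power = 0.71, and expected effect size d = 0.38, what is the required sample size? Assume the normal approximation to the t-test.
n = 92 pairs

Sample size formula (paired t-test, normal approximation):
n = ((z_α + z_β) / d)²

z_α = 3.090 (for α = 0.001, one-sided)
z_β = 0.553 (for power = 0.71)
d = 0.38

n = ((3.090 + 0.553) / 0.38)²
n = (9.587)²
n ≈ 91.91
Round up to the next whole number: n = 92 pairs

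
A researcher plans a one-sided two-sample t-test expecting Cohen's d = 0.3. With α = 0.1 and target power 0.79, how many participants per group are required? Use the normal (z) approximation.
n = 97 per group

Sample size formula (two-sample t-test, normal approximation):
n = 2 · ((z_α + z_β) / d)²

z_α = 1.282 (for α = 0.1, one-sided)
z_β = 0.806 (for power = 0.79)
d = 0.3

n = 2 · ((1.282 + 0.806) / 0.3)²
n = 2 · (6.960)²
n ≈ 96.88
Round up to the next whole number: n = 97 per group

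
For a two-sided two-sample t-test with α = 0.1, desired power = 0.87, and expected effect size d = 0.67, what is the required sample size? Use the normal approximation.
n = 35 per group

Sample size formula (two-sample t-test, normal approximation):
n = 2 · ((z_{α/2} + z_β) / d)²

z_{α/2} = 1.645 (for α = 0.1, two-sided)
z_β = 1.126 (for power = 0.87)
d = 0.67

n = 2 · ((1.645 + 1.126) / 0.67)²
n = 2 · (4.136)²
n ≈ 34.21
Round up to the next whole number: n = 35 per group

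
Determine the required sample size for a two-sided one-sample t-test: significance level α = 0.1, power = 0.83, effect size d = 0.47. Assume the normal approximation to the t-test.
n = 31

Sample size formula (one-sample t-test, normal approximation):
n = ((z_{α/2} + z_β) / d)²

z_{α/2} = 1.645 (for α = 0.1, two-sided)
z_β = 0.954 (for power = 0.83)
d = 0.47

n = ((1.645 + 0.954) / 0.47)²
n = (5.530)²
n ≈ 30.58
Round up to the next whole number: n = 31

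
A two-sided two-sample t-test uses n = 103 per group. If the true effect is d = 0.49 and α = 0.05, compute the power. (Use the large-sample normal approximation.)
Power ≈ 0.94

Power calculation (two-sample t-test, normal approximation):
z_β = d · √(n/2) - z_{α/2}
z_β = 0.49 · √(103/2) - 1.960
z_β = 0.49 · 7.176 - 1.960
z_β = 1.556

Power = Φ(z_β) = Φ(1.556) ≈ 0.940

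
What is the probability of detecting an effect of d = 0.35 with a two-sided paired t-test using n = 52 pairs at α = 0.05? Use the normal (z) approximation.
Power ≈ 0.71

Power calculation (paired t-test, normal approximation):
z_β = d · √n - z_{α/2}
z_β = 0.35 · √52 - 1.960
z_β = 0.35 · 7.211 - 1.960
z_β = 0.564

Power = Φ(z_β) = Φ(0.564) ≈ 0.714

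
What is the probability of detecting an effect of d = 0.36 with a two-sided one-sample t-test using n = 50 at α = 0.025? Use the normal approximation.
Power ≈ 0.62

Power calculation (one-sample t-test, normal approximation):
z_β = d · √n - z_{α/2}
z_β = 0.36 · √50 - 2.241
z_β = 0.36 · 7.071 - 2.241
z_β = 0.304

Power = Φ(z_β) = Φ(0.304) ≈ 0.620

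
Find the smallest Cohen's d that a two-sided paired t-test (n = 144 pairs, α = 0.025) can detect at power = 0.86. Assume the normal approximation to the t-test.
d ≈ 0.28

Minimum detectable effect (paired t-test, normal approximation):
d = (z_{α/2} + z_β) / √n
d = (2.241 + 1.080) / √144
d = 3.322 / 12.000
d ≈ 0.28

By Cohen's convention (0.2 small / 0.5 medium / 0.8 large): small effect.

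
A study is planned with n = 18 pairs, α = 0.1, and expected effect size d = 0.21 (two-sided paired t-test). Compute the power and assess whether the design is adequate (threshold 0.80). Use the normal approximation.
Power ≈ 0.23; the study is underpowered (power < 0.80)

Power calculation (paired t-test, normal approximation):
z_β = d · √n - z_{α/2}
z_β = 0.21 · √18 - 1.645
z_β = 0.21 · 4.243 - 1.645
z_β = -0.754

Power = Φ(z_β) = Φ(-0.754) ≈ 0.225

Effect size d = 0.21 is small by Cohen's convention (0.2/0.5/0.8).

Threshold: power ≥ 0.80 is conventionally adequate.
Power ≈ 0.23 → the study is underpowered (power < 0.80).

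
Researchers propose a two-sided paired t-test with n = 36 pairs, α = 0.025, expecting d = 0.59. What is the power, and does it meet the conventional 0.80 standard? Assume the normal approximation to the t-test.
Power ≈ 0.90; the study is adequately powered (power ≥ 0.80)

Power calculation (paired t-test, normal approximation):
z_β = d · √n - z_{α/2}
z_β = 0.59 · √36 - 2.241
z_β = 0.59 · 6.000 - 2.241
z_β = 1.299

Power = Φ(z_β) = Φ(1.299) ≈ 0.903

Effect size d = 0.59 is medium by Cohen's convention (0.2/0.5/0.8).

Threshold: power ≥ 0.80 is conventionally adequate.
Power ≈ 0.90 → the study is adequately powered (power ≥ 0.80).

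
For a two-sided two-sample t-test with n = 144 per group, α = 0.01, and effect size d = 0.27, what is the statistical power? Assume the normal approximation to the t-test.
Power ≈ 0.39

Power calculation (two-sample t-test, normal approximation):
z_β = d · √(n/2) - z_{α/2}
z_β = 0.27 · √(144/2) - 2.576
z_β = 0.27 · 8.485 - 2.576
z_β = -0.285

Power = Φ(z_β) = Φ(-0.285) ≈ 0.388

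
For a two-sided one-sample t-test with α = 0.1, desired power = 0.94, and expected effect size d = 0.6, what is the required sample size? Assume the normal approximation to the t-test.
n = 29

Sample size formula (one-sample t-test, normal approximation):
n = ((z_{α/2} + z_β) / d)²

z_{α/2} = 1.645 (for α = 0.1, two-sided)
z_β = 1.555 (for power = 0.94)
d = 0.6

n = ((1.645 + 1.555) / 0.6)²
n = (5.333)²
n ≈ 28.44
Round up to the next whole number: n = 29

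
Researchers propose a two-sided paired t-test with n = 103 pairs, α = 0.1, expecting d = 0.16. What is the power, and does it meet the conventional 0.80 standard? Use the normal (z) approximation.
Power ≈ 0.49; the study is underpowered (power < 0.80)

Power calculation (paired t-test, normal approximation):
z_β = d · √n - z_{α/2}
z_β = 0.16 · √103 - 1.645
z_β = 0.16 · 10.149 - 1.645
z_β = -0.021

Power = Φ(z_β) = Φ(-0.021) ≈ 0.492

Effect size d = 0.16 is very small by Cohen's convention (0.2/0.5/0.8).

Threshold: power ≥ 0.80 is conventionally adequate.
Power ≈ 0.49 → the study is underpowered (power < 0.80).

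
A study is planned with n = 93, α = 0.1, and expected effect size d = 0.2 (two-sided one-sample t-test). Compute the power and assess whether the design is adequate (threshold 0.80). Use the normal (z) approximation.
Power ≈ 0.61; the study is underpowered (power < 0.80)

Power calculation (one-sample t-test, normal approximation):
z_β = d · √n - z_{α/2}
z_β = 0.2 · √93 - 1.645
z_β = 0.2 · 9.644 - 1.645
z_β = 0.284

Power = Φ(z_β) = Φ(0.284) ≈ 0.612

Effect size d = 0.2 is small by Cohen's convention (0.2/0.5/0.8).

Threshold: power ≥ 0.80 is conventionally adequate.
Power ≈ 0.61 → the study is underpowered (power < 0.80).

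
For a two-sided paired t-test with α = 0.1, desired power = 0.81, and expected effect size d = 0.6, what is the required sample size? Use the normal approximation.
n = 18 pairs

Sample size formula (paired t-test, normal approximation):
n = ((z_{α/2} + z_β) / d)²

z_{α/2} = 1.645 (for α = 0.1, two-sided)
z_β = 0.878 (for power = 0.81)
d = 0.6

n = ((1.645 + 0.878) / 0.6)²
n = (4.205)²
n ≈ 17.68
Round up to the next whole number: n = 18 pairs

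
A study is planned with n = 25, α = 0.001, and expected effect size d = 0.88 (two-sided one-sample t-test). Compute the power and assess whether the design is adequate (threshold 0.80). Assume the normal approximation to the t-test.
Power ≈ 0.87; the study is adequately powered (power ≥ 0.80)

Power calculation (one-sample t-test, normal approximation):
z_β = d · √n - z_{α/2}
z_β = 0.88 · √25 - 3.291
z_β = 0.88 · 5.000 - 3.291
z_β = 1.109

Power = Φ(z_β) = Φ(1.109) ≈ 0.866

Effect size d = 0.88 is large by Cohen's convention (0.2/0.5/0.8).

Threshold: power ≥ 0.80 is conventionally adequate.
Power ≈ 0.87 → the study is adequately powered (power ≥ 0.80).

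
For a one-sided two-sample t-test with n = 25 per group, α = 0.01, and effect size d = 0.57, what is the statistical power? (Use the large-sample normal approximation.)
Power ≈ 0.38

Power calculation (two-sample t-test, normal approximation):
z_β = d · √(n/2) - z_α
z_β = 0.57 · √(25/2) - 2.326
z_β = 0.57 · 3.536 - 2.326
z_β = -0.311

Power = Φ(z_β) = Φ(-0.311) ≈ 0.378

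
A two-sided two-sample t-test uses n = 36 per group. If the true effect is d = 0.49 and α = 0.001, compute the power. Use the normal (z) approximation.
Power ≈ 0.11

Power calculation (two-sample t-test, normal approximation):
z_β = d · √(n/2) - z_{α/2}
z_β = 0.49 · √(36/2) - 3.291
z_β = 0.49 · 4.243 - 3.291
z_β = -1.212

Power = Φ(z_β) = Φ(-1.212) ≈ 0.113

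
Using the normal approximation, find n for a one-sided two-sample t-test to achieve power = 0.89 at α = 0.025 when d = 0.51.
n = 79 per group

Sample size formula (two-sample t-test, normal approximation):
n = 2 · ((z_α + z_β) / d)²

z_α = 1.960 (for α = 0.025, one-sided)
z_β = 1.227 (for power = 0.89)
d = 0.51

n = 2 · ((1.960 + 1.227) / 0.51)²
n = 2 · (6.249)²
n ≈ 78.10
Round up to the next whole number: n = 79 per group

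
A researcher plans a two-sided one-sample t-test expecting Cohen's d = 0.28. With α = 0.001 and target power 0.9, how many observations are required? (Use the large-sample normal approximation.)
n = 267

Sample size formula (one-sample t-test, normal approximation):
n = ((z_{α/2} + z_β) / d)²

z_{α/2} = 3.291 (for α = 0.001, two-sided)
z_β = 1.282 (for power = 0.9)
d = 0.28

n = ((3.291 + 1.282) / 0.28)²
n = (16.332)²
n ≈ 266.73
Round up to the next whole number: n = 267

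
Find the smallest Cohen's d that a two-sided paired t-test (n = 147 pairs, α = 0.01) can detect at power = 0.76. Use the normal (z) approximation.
d ≈ 0.27

Minimum detectable effect (paired t-test, normal approximation):
d = (z_{α/2} + z_β) / √n
d = (2.576 + 0.706) / √147
d = 3.282 / 12.124
d ≈ 0.27

By Cohen's convention (0.2 small / 0.5 medium / 0.8 large): small effect.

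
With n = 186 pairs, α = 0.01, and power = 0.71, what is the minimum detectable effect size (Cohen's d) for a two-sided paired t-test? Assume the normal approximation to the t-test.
d ≈ 0.23

Minimum detectable effect (paired t-test, normal approximation):
d = (z_{α/2} + z_β) / √n
d = (2.576 + 0.553) / √186
d = 3.129 / 13.638
d ≈ 0.23

By Cohen's convention (0.2 small / 0.5 medium / 0.8 large): small effect.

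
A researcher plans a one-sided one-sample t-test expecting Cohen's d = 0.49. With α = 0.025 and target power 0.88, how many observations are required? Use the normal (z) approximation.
n = 41

Sample size formula (one-sample t-test, normal approximation):
n = ((z_α + z_β) / d)²

z_α = 1.960 (for α = 0.025, one-sided)
z_β = 1.175 (for power = 0.88)
d = 0.49

n = ((1.960 + 1.175) / 0.49)²
n = (6.398)²
n ≈ 40.93
Round up to the next whole number: n = 41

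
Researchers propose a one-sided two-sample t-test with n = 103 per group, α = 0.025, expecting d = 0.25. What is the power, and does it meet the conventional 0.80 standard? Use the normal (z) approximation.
Power ≈ 0.43; the study is underpowered (power < 0.80)

Power calculation (two-sample t-test, normal approximation):
z_β = d · √(n/2) - z_α
z_β = 0.25 · √(103/2) - 1.960
z_β = 0.25 · 7.176 - 1.960
z_β = -0.166

Power = Φ(z_β) = Φ(-0.166) ≈ 0.434

Effect size d = 0.25 is small by Cohen's convention (0.2/0.5/0.8).

Threshold: power ≥ 0.80 is conventionally adequate.
Power ≈ 0.43 → the study is underpowered (power < 0.80).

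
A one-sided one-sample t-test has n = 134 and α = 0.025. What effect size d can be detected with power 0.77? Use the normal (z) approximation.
d ≈ 0.23

Minimum detectable effect (one-sample t-test, normal approximation):
d = (z_α + z_β) / √n
d = (1.960 + 0.739) / √134
d = 2.699 / 11.576
d ≈ 0.23

By Cohen's convention (0.2 small / 0.5 medium / 0.8 large): small effect.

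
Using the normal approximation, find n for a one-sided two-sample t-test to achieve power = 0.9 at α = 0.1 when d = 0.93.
n = 16 per group

Sample size formula (two-sample t-test, normal approximation):
n = 2 · ((z_α + z_β) / d)²

z_α = 1.282 (for α = 0.1, one-sided)
z_β = 1.282 (for power = 0.9)
d = 0.93

n = 2 · ((1.282 + 1.282) / 0.93)²
n = 2 · (2.757)²
n ≈ 15.20
Round up to the next whole number: n = 16 per group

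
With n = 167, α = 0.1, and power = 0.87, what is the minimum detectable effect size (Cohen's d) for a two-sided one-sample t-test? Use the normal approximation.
d ≈ 0.21

Minimum detectable effect (one-sample t-test, normal approximation):
d = (z_{α/2} + z_β) / √n
d = (1.645 + 1.126) / √167
d = 2.771 / 12.923
d ≈ 0.21

By Cohen's convention (0.2 small / 0.5 medium / 0.8 large): small effect.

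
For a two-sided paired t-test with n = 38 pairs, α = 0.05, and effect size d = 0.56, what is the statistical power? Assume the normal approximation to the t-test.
Power ≈ 0.93

Power calculation (paired t-test, normal approximation):
z_β = d · √n - z_{α/2}
z_β = 0.56 · √38 - 1.960
z_β = 0.56 · 6.164 - 1.960
z_β = 1.492

Power = Φ(z_β) = Φ(1.492) ≈ 0.932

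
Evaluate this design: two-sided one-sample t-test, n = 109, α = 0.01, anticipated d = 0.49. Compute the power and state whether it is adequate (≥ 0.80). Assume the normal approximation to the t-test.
Power ≈ 0.99; the study is adequately powered (power ≥ 0.80)

Power calculation (one-sample t-test, normal approximation):
z_β = d · √n - z_{α/2}
z_β = 0.49 · √109 - 2.576
z_β = 0.49 · 10.440 - 2.576
z_β = 2.540

Power = Φ(z_β) = Φ(2.540) ≈ 0.994

Effect size d = 0.49 is small by Cohen's convention (0.2/0.5/0.8).

Threshold: power ≥ 0.80 is conventionally adequate.
Power ≈ 0.99 → the study is adequately powered (power ≥ 0.80).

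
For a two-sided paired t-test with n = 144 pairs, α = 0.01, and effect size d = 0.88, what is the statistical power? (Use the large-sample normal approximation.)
Power ≈ 1.00

Power calculation (paired t-test, normal approximation):
z_β = d · √n - z_{α/2}
z_β = 0.88 · √144 - 2.576
z_β = 0.88 · 12.000 - 2.576
z_β = 7.984

Power = Φ(z_β) = Φ(7.984) ≈ 1.000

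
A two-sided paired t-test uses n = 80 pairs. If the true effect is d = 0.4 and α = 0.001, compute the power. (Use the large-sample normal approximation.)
Power ≈ 0.61

Power calculation (paired t-test, normal approximation):
z_β = d · √n - z_{α/2}
z_β = 0.4 · √80 - 3.291
z_β = 0.4 · 8.944 - 3.291
z_β = 0.287

Power = Φ(z_β) = Φ(0.287) ≈ 0.613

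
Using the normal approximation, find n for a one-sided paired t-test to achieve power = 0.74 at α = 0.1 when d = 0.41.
n = 23 pairs

Sample size formula (paired t-test, normal approximation):
n = ((z_α + z_β) / d)²

z_α = 1.282 (for α = 0.1, one-sided)
z_β = 0.643 (for power = 0.74)
d = 0.41

n = ((1.282 + 0.643) / 0.41)²
n = (4.695)²
n ≈ 22.04
Round up to the next whole number: n = 23 pairs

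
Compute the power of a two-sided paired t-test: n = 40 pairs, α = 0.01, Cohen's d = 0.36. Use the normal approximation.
Power ≈ 0.38

Power calculation (paired t-test, normal approximation):
z_β = d · √n - z_{α/2}
z_β = 0.36 · √40 - 2.576
z_β = 0.36 · 6.325 - 2.576
z_β = -0.299

Power = Φ(z_β) = Φ(-0.299) ≈ 0.382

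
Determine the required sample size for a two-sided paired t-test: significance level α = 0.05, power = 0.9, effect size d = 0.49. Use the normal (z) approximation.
n = 44 pairs

Sample size formula (paired t-test, normal approximation):
n = ((z_{α/2} + z_β) / d)²

z_{α/2} = 1.960 (for α = 0.05, two-sided)
z_β = 1.282 (for power = 0.9)
d = 0.49

n = ((1.960 + 1.282) / 0.49)²
n = (6.616)²
n ≈ 43.77
Round up to the next whole number: n = 44 pairs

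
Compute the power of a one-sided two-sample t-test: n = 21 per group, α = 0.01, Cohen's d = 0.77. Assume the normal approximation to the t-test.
Power ≈ 0.57

Power calculation (two-sample t-test, normal approximation):
z_β = d · √(n/2) - z_α
z_β = 0.77 · √(21/2) - 2.326
z_β = 0.77 · 3.240 - 2.326
z_β = 0.169

Power = Φ(z_β) = Φ(0.169) ≈ 0.567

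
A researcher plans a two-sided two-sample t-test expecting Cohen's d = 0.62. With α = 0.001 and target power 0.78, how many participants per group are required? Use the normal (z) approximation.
n = 86 per group

Sample size formula (two-sample t-test, normal approximation):
n = 2 · ((z_{α/2} + z_β) / d)²

z_{α/2} = 3.291 (for α = 0.001, two-sided)
z_β = 0.772 (for power = 0.78)
d = 0.62

n = 2 · ((3.291 + 0.772) / 0.62)²
n = 2 · (6.553)²
n ≈ 85.88
Round up to the next whole number: n = 86 per group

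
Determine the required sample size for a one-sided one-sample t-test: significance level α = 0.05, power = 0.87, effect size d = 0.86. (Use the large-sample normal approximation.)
n = 11

Sample size formula (one-sample t-test, normal approximation):
n = ((z_α + z_β) / d)²

z_α = 1.645 (for α = 0.05, one-sided)
z_β = 1.126 (for power = 0.87)
d = 0.86

n = ((1.645 + 1.126) / 0.86)²
n = (3.222)²
n ≈ 10.38
Round up to the next whole number: n = 11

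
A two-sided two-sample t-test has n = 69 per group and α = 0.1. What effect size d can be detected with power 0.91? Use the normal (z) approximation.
d ≈ 0.51

Minimum detectable effect (two-sample t-test, normal approximation):
d = (z_{α/2} + z_β) / √(n/2)
d = (1.645 + 1.341) / √(69/2)
d = 2.986 / 5.874
d ≈ 0.51

By Cohen's convention (0.2 small / 0.5 medium / 0.8 large): medium effect.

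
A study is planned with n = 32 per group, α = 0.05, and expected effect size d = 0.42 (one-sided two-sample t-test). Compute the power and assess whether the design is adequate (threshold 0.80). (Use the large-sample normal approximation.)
Power ≈ 0.51; the study is underpowered (power < 0.80)

Power calculation (two-sample t-test, normal approximation):
z_β = d · √(n/2) - z_α
z_β = 0.42 · √(32/2) - 1.645
z_β = 0.42 · 4.000 - 1.645
z_β = 0.035

Power = Φ(z_β) = Φ(0.035) ≈ 0.514

Effect size d = 0.42 is small by Cohen's convention (0.2/0.5/0.8).

Threshold: power ≥ 0.80 is conventionally adequate.
Power ≈ 0.51 → the study is underpowered (power < 0.80).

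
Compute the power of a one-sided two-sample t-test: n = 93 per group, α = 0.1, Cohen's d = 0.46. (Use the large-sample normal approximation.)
Power ≈ 0.97

Power calculation (two-sample t-test, normal approximation):
z_β = d · √(n/2) - z_α
z_β = 0.46 · √(93/2) - 1.282
z_β = 0.46 · 6.819 - 1.282
z_β = 1.855

Power = Φ(z_β) = Φ(1.855) ≈ 0.968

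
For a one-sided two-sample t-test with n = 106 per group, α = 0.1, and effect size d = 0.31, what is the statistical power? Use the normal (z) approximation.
Power ≈ 0.84

Power calculation (two-sample t-test, normal approximation):
z_β = d · √(n/2) - z_α
z_β = 0.31 · √(106/2) - 1.282
z_β = 0.31 · 7.280 - 1.282
z_β = 0.975

Power = Φ(z_β) = Φ(0.975) ≈ 0.835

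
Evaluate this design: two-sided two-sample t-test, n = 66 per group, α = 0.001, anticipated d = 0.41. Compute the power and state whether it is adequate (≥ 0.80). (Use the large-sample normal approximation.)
Power ≈ 0.17; the study is underpowered (power < 0.80)

Power calculation (two-sample t-test, normal approximation):
z_β = d · √(n/2) - z_{α/2}
z_β = 0.41 · √(66/2) - 3.291
z_β = 0.41 · 5.745 - 3.291
z_β = -0.935

Power = Φ(z_β) = Φ(-0.935) ≈ 0.175

Effect size d = 0.41 is small by Cohen's convention (0.2/0.5/0.8).

Threshold: power ≥ 0.80 is conventionally adequate.
Power ≈ 0.17 → the study is underpowered (power < 0.80).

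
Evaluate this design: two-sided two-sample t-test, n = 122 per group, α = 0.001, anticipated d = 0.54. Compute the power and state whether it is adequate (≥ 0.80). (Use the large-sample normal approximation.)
Power ≈ 0.82; the study is adequately powered (power ≥ 0.80)

Power calculation (two-sample t-test, normal approximation):
z_β = d · √(n/2) - z_{α/2}
z_β = 0.54 · √(122/2) - 3.291
z_β = 0.54 · 7.810 - 3.291
z_β = 0.927

Power = Φ(z_β) = Φ(0.927) ≈ 0.823

Effect size d = 0.54 is medium by Cohen's convention (0.2/0.5/0.8).

Threshold: power ≥ 0.80 is conventionally adequate.
Power ≈ 0.82 → the study is adequately powered (power ≥ 0.80).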